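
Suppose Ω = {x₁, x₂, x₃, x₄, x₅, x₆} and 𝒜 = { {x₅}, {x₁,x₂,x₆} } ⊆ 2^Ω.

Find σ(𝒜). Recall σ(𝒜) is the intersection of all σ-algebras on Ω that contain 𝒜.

σ(𝒜) (8 sets): { ∅, {x₅}, {x₃,x₄}, {x₁,x₂,x₆}, {x₃,x₄,x₅}, {x₁,x₂,x₅,x₆}, {x₁,x₂,x₃,x₄,x₆}, Ω }

Derivation:
Begin from { ∅, {x₅}, {x₁,x₂,x₆}, Ω } (that is, 𝒜 plus ∅ and Ω).
Iteration 1. New:
  {x₃,x₄,x₅}  = Ω∖{x₁,x₂,x₆}
  {x₁,x₂,x₅,x₆}  = {x₅} ∪ {x₁,x₂,x₆}
  {x₁,x₂,x₃,x₄,x₆}  = Ω∖{x₅}
  |family| = 7
Iteration 2 (1 new):
  {x₃,x₄}  = Ω∖{x₁,x₂,x₅,x₆}
  |family| = 8
After Iteration 3 the family is unchanged; done.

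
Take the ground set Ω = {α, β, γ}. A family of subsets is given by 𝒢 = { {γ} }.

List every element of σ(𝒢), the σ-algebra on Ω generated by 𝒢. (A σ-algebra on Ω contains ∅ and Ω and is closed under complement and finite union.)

σ(𝒢) = { {}, {γ}, {α,β}, Ω }

Working:
Seed the family with 𝒢 together with ∅ and Ω: { {}, {γ}, Ω }.
Pass 1. New:
  {α,β}  = ᶜ of {γ}
  (now 4)
Pass 2: already closed under ᶜ and ∪.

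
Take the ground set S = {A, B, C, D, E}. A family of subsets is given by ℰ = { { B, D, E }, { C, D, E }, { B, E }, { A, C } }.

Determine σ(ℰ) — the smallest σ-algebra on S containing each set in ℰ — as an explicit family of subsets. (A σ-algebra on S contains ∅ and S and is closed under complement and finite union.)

Take S₀ = ℰ ∪ {∅, S} = { {}, { A, C }, { B, E }, { B, D, E }, { C, D, E }, S }.
Iteration 1 adds 5:
  { A, B }  = ᶜ of { C, D, E }
  { A, C, D }  = ᶜ of { B, E }
  { A, B, C, E }  = { B, E } ∪ { A, C }
  { A, C, D, E }  = { C, D, E } ∪ { A, C }
  { B, C, D, E }  = { B, E } ∪ { C, D, E }
  |family| = 11
Iteration 2 (7 new):
  { A }  = ᶜ of { B, C, D, E }
  { B }  = ᶜ of { A, C, D, E }
  { D }  = ᶜ of { A, B, C, E }
  { A, B, C }  = { A, B } ∪ { A, C }
  { A, B, E }  = { B, E } ∪ { A, B }
  { A, B, C, D }  = { A, B } ∪ { A, C, D }
  { A, B, D, E }  = { A, B } ∪ { B, D, E }
  |family| = 18
Iteration 3 (7 new):
  { C }  = ᶜ of { A, B, D, E }
  { E }  = ᶜ of { A, B, C, D }
  { A, D }  = { D } ∪ { A }
  { B, D }  = { D } ∪ { B }
  { C, D }  = ᶜ of { A, B, E }
  { D, E }  = ᶜ of { A, B, C }
  { A, B, D }  = { A, B } ∪ { D }
  |family| = 25
Iteration 4. New:
  { A, E }  = { E } ∪ { A }
  { B, C }  = { B } ∪ { C }
  { C, E }  = ᶜ of { A, B, D }
  { A, C, E }  = ᶜ of { B, D }
  { A, D, E }  = { E } ∪ { A, D }
  { B, C, D }  = { C, D } ∪ { B }
  { B, C, E }  = ᶜ of { A, D }
  |family| = 32
Iteration 5: closed — nothing new.

σ(ℰ) = { {}, { A }, { B }, { C }, { D }, { E }, { A, B }, { A, C }, { A, D }, { A, E }, { B, C }, { B, D }, { B, E }, { C, D }, { C, E }, { D, E }, { A, B, C }, { A, B, D }, { A, B, E }, { A, C, D }, { A, C, E }, { A, D, E }, { B, C, D }, { B, C, E }, { B, D, E }, { C, D, E }, { A, B, C, D }, { A, B, C, E }, { A, B, D, E }, { A, C, D, E }, { B, C, D, E }, S }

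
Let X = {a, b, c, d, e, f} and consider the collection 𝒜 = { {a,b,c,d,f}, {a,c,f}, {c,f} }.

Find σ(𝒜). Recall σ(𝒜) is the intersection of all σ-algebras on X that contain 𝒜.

Seed the family with 𝒜 together with ∅ and X: { {}, {c,f}, {a,c,f}, {a,b,c,d,f}, X }.
Step 1: +3 →
  {e}  = ᶜ of {a,b,c,d,f}
  {b,d,e}  = ᶜ of {a,c,f}
  {a,b,d,e}  = ᶜ of {c,f}
  [8 total]
Step 2 adds 3:
  {c,e,f}  = {c,f} ∪ {e}
  {a,c,e,f}  = {a,c,f} ∪ {e}
  {b,c,d,e,f}  = {c,f} ∪ {b,d,e}
  [11 total]
Step 3: +3 →
  {a}  = ᶜ of {b,c,d,e,f}
  {b,d}  = ᶜ of {a,c,e,f}
  {a,b,d}  = ᶜ of {c,e,f}
  [14 total]
Step 4: 2 new —
  {a,e}  = {e} ∪ {a}
  {b,c,d,f}  = {c,f} ∪ {b,d}
  [16 total]
Step 5: already closed under ᶜ and ∪.

Hence σ(𝒜) has 16 members: { {}, {a}, {e}, {a,e}, {b,d}, {c,f}, {a,b,d}, {a,c,f}, {b,d,e}, {c,e,f}, {a,b,d,e}, {a,c,e,f}, {b,c,d,f}, {a,b,c,d,f}, {b,c,d,e,f}, X }.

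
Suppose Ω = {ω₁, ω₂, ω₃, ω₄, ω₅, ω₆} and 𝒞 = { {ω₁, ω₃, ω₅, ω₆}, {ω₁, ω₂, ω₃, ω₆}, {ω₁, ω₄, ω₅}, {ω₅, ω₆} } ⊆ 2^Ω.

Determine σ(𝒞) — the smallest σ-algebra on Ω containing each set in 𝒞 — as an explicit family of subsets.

Seed the family with 𝒞 together with ∅ and Ω: { {}, {ω₅, ω₆}, {ω₁, ω₄, ω₅}, {ω₁, ω₂, ω₃, ω₆}, {ω₁, ω₃, ω₅, ω₆}, Ω }.
Step 1: +7 →
  {ω₂, ω₄}  = complement {ω₁, ω₃, ω₅, ω₆}
  {ω₄, ω₅}  = complement {ω₁, ω₂, ω₃, ω₆}
  {ω₂, ω₃, ω₆}  = complement {ω₁, ω₄, ω₅}
  {ω₁, ω₂, ω₃, ω₄}  = complement {ω₅, ω₆}
  {ω₁, ω₄, ω₅, ω₆}  = {ω₁, ω₄, ω₅} ∪ {ω₅, ω₆}
  {ω₁, ω₂, ω₃, ω₅, ω₆}  = {ω₁, ω₃, ω₅, ω₆} ∪ {ω₁, ω₂, ω₃, ω₆}
  {ω₁, ω₃, ω₄, ω₅, ω₆}  = {ω₁, ω₄, ω₅} ∪ {ω₁, ω₃, ω₅, ω₆}
  |family| = 13
Step 2. New:
  {ω₂}  = complement {ω₁, ω₃, ω₄, ω₅, ω₆}
  {ω₄}  = complement {ω₁, ω₂, ω₃, ω₅, ω₆}
  {ω₂, ω₃}  = complement {ω₁, ω₄, ω₅, ω₆}
  {ω₂, ω₄, ω₅}  = {ω₄, ω₅} ∪ {ω₂, ω₄}
  {ω₄, ω₅, ω₆}  = {ω₅, ω₆} ∪ {ω₄, ω₅}
  {ω₁, ω₂, ω₄, ω₅}  = {ω₁, ω₄, ω₅} ∪ {ω₂, ω₄}
  {ω₂, ω₃, ω₄, ω₆}  = {ω₂, ω₃, ω₆} ∪ {ω₂, ω₄}
  {ω₂, ω₃, ω₅, ω₆}  = {ω₅, ω₆} ∪ {ω₂, ω₃, ω₆}
  {ω₂, ω₄, ω₅, ω₆}  = {ω₅, ω₆} ∪ {ω₂, ω₄}
  {ω₁, ω₂, ω₃, ω₄, ω₅}  = {ω₁, ω₄, ω₅} ∪ {ω₁, ω₂, ω₃, ω₄}
  {ω₁, ω₂, ω₃, ω₄, ω₆}  = {ω₂, ω₃, ω₆} ∪ {ω₁, ω₂, ω₃, ω₄}
  {ω₁, ω₂, ω₄, ω₅, ω₆}  = {ω₁, ω₄, ω₅, ω₆} ∪ {ω₂, ω₄}
  {ω₂, ω₃, ω₄, ω₅, ω₆}  = {ω₂, ω₃, ω₆} ∪ {ω₄, ω₅}
  |family| = 26
Step 3 adds 13:
  {ω₁}  = complement {ω₂, ω₃, ω₄, ω₅, ω₆}
  {ω₃}  = complement {ω₁, ω₂, ω₄, ω₅, ω₆}
  {ω₅}  = complement {ω₁, ω₂, ω₃, ω₄, ω₆}
  {ω₆}  = complement {ω₁, ω₂, ω₃, ω₄, ω₅}
  {ω₁, ω₃}  = complement {ω₂, ω₄, ω₅, ω₆}
  {ω₁, ω₄}  = complement {ω₂, ω₃, ω₅, ω₆}
  {ω₁, ω₅}  = complement {ω₂, ω₃, ω₄, ω₆}
  {ω₃, ω₆}  = complement {ω₁, ω₂, ω₄, ω₅}
  {ω₁, ω₂, ω₃}  = complement {ω₄, ω₅, ω₆}
  {ω₁, ω₃, ω₆}  = complement {ω₂, ω₄, ω₅}
  {ω₂, ω₃, ω₄}  = {ω₂, ω₄} ∪ {ω₂, ω₃}
  {ω₂, ω₅, ω₆}  = {ω₅, ω₆} ∪ {ω₂}
  {ω₂, ω₃, ω₄, ω₅}  = {ω₄, ω₅} ∪ {ω₂, ω₃}
  |family| = 39
Step 4: 23 new —
  {ω₁, ω₂}  = {ω₂} ∪ {ω₁}
  {ω₁, ω₆}  = complement {ω₂, ω₃, ω₄, ω₅}
  {ω₂, ω₅}  = {ω₂} ∪ {ω₅}
  {ω₂, ω₆}  = {ω₂} ∪ {ω₆}
  {ω₃, ω₄}  = {ω₃} ∪ {ω₄}
  {ω₃, ω₅}  = {ω₃} ∪ {ω₅}
  {ω₄, ω₆}  = {ω₄} ∪ {ω₆}
  {ω₁, ω₂, ω₄}  = {ω₂} ∪ {ω₁, ω₄}
  {ω₁, ω₂, ω₅}  = {ω₂} ∪ {ω₁, ω₅}
  {ω₁, ω₃, ω₄}  = complement {ω₂, ω₅, ω₆}
  {ω₁, ω₃, ω₅}  = {ω₁, ω₃} ∪ {ω₁, ω₅}
  {ω₁, ω₄, ω₆}  = {ω₁, ω₄} ∪ {ω₆}
  {ω₁, ω₅, ω₆}  = complement {ω₂, ω₃, ω₄}
  {ω₂, ω₃, ω₅}  = {ω₂, ω₃} ∪ {ω₅}
  {ω₂, ω₄, ω₆}  = {ω₂, ω₄} ∪ {ω₆}
  {ω₃, ω₄, ω₅}  = {ω₄, ω₅} ∪ {ω₃}
  {ω₃, ω₄, ω₆}  = {ω₃, ω₆} ∪ {ω₄}
  {ω₃, ω₅, ω₆}  = {ω₃} ∪ {ω₅, ω₆}
  {ω₁, ω₂, ω₃, ω₅}  = {ω₁, ω₂, ω₃} ∪ {ω₁, ω₅}
  {ω₁, ω₂, ω₅, ω₆}  = {ω₁} ∪ {ω₂, ω₅, ω₆}
  {ω₁, ω₃, ω₄, ω₅}  = {ω₄, ω₅} ∪ {ω₁, ω₃}
  {ω₁, ω₃, ω₄, ω₆}  = {ω₁, ω₃, ω₆} ∪ {ω₄}
  {ω₃, ω₄, ω₅, ω₆}  = {ω₄, ω₅} ∪ {ω₃, ω₆}
  |family| = 62
Step 5: 2 new —
  {ω₁, ω₂, ω₆}  = complement {ω₃, ω₄, ω₅}
  {ω₁, ω₂, ω₄, ω₆}  = complement {ω₃, ω₅}
  |family| = 64
Step 6: closed — nothing new.

Therefore σ(𝒞) = { {}, {ω₁}, {ω₂}, {ω₃}, {ω₄}, {ω₅}, {ω₆}, {ω₁, ω₂}, {ω₁, ω₃}, {ω₁, ω₄}, {ω₁, ω₅}, {ω₁, ω₆}, {ω₂, ω₃}, {ω₂, ω₄}, {ω₂, ω₅}, {ω₂, ω₆}, {ω₃, ω₄}, {ω₃, ω₅}, {ω₃, ω₆}, {ω₄, ω₅}, {ω₄, ω₆}, {ω₅, ω₆}, {ω₁, ω₂, ω₃}, {ω₁, ω₂, ω₄}, {ω₁, ω₂, ω₅}, {ω₁, ω₂, ω₆}, {ω₁, ω₃, ω₄}, {ω₁, ω₃, ω₅}, {ω₁, ω₃, ω₆}, {ω₁, ω₄, ω₅}, {ω₁, ω₄, ω₆}, {ω₁, ω₅, ω₆}, {ω₂, ω₃, ω₄}, {ω₂, ω₃, ω₅}, {ω₂, ω₃, ω₆}, {ω₂, ω₄, ω₅}, {ω₂, ω₄, ω₆}, {ω₂, ω₅, ω₆}, {ω₃, ω₄, ω₅}, {ω₃, ω₄, ω₆}, {ω₃, ω₅, ω₆}, {ω₄, ω₅, ω₆}, {ω₁, ω₂, ω₃, ω₄}, {ω₁, ω₂, ω₃, ω₅}, {ω₁, ω₂, ω₃, ω₆}, {ω₁, ω₂, ω₄, ω₅}, {ω₁, ω₂, ω₄, ω₆}, {ω₁, ω₂, ω₅, ω₆}, {ω₁, ω₃, ω₄, ω₅}, {ω₁, ω₃, ω₄, ω₆}, {ω₁, ω₃, ω₅, ω₆}, {ω₁, ω₄, ω₅, ω₆}, {ω₂, ω₃, ω₄, ω₅}, {ω₂, ω₃, ω₄, ω₆}, {ω₂, ω₃, ω₅, ω₆}, {ω₂, ω₄, ω₅, ω₆}, {ω₃, ω₄, ω₅, ω₆}, {ω₁, ω₂, ω₃, ω₄, ω₅}, {ω₁, ω₂, ω₃, ω₄, ω₆}, {ω₁, ω₂, ω₃, ω₅, ω₆}, {ω₁, ω₂, ω₄, ω₅, ω₆}, {ω₁, ω₃, ω₄, ω₅, ω₆}, {ω₂, ω₃, ω₄, ω₅, ω₆}, Ω } (|σ(𝒞)| = 64).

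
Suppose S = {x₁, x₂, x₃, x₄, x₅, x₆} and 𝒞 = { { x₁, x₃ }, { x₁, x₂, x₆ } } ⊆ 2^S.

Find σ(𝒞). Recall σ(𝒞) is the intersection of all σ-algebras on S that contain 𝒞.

Begin from { {  }, { x₁, x₃ }, { x₁, x₂, x₆ }, S } (that is, 𝒞 plus ∅ and S).
Round 1: +3 →
  { x₃, x₄, x₅ }  = complement { x₁, x₂, x₆ }
  { x₁, x₂, x₃, x₆ }  = { x₁, x₃ } ∪ { x₁, x₂, x₆ }
  { x₂, x₄, x₅, x₆ }  = complement { x₁, x₃ }
  (now 7)
Round 2: 4 new —
  { x₄, x₅ }  = complement { x₁, x₂, x₃, x₆ }
  { x₁, x₃, x₄, x₅ }  = { x₃, x₄, x₅ } ∪ { x₁, x₃ }
  { x₁, x₂, x₄, x₅, x₆ }  = { x₂, x₄, x₅, x₆ } ∪ { x₁, x₂, x₆ }
  { x₂, x₃, x₄, x₅, x₆ }  = { x₃, x₄, x₅ } ∪ { x₂, x₄, x₅, x₆ }
  (now 11)
Round 3. New:
  { x₁ }  = complement { x₂, x₃, x₄, x₅, x₆ }
  { x₃ }  = complement { x₁, x₂, x₄, x₅, x₆ }
  { x₂, x₆ }  = complement { x₁, x₃, x₄, x₅ }
  (now 14)
Round 4: +2 →
  { x₁, x₄, x₅ }  = { x₄, x₅ } ∪ { x₁ }
  { x₂, x₃, x₆ }  = { x₃ } ∪ { x₂, x₆ }
  (now 16)
After Round 5 the family is unchanged; done.

|σ(𝒞)| = 16.  σ(𝒞) = { {  }, { x₁ }, { x₃ }, { x₁, x₃ }, { x₂, x₆ }, { x₄, x₅ }, { x₁, x₂, x₆ }, { x₁, x₄, x₅ }, { x₂, x₃, x₆ }, { x₃, x₄, x₅ }, { x₁, x₂, x₃, x₆ }, { x₁, x₃, x₄, x₅ }, { x₂, x₄, x₅, x₆ }, { x₁, x₂, x₄, x₅, x₆ }, { x₂, x₃, x₄, x₅, x₆ }, S }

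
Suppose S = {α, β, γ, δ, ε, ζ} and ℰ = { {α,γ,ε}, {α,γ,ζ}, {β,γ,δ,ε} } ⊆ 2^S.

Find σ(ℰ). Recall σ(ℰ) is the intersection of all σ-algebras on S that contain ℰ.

Take S₀ = ℰ ∪ {∅, S} = { {}, {α,γ,ε}, {α,γ,ζ}, {β,γ,δ,ε}, S }.
Pass 1. New:
  {α,ζ}  = ᶜ of {β,γ,δ,ε}
  {β,δ,ε}  = ᶜ of {α,γ,ζ}
  {β,δ,ζ}  = ᶜ of {α,γ,ε}
  {α,γ,ε,ζ}  = {α,γ,ζ} ∪ {α,γ,ε}
  {α,β,γ,δ,ε}  = {α,γ,ε} ∪ {β,γ,δ,ε}
  — 10 sets.
Pass 2: +7 →
  {ζ}  = ᶜ of {α,β,γ,δ,ε}
  {β,δ}  = ᶜ of {α,γ,ε,ζ}
  {α,β,δ,ζ}  = {β,δ,ζ} ∪ {α,ζ}
  {β,δ,ε,ζ}  = {β,δ,ζ} ∪ {β,δ,ε}
  {α,β,γ,δ,ζ}  = {β,δ,ζ} ∪ {α,γ,ζ}
  {α,β,δ,ε,ζ}  = {α,ζ} ∪ {β,δ,ε}
  {β,γ,δ,ε,ζ}  = {β,δ,ζ} ∪ {β,γ,δ,ε}
  — 17 sets.
Pass 3 adds 5:
  {α}  = ᶜ of {β,γ,δ,ε,ζ}
  {γ}  = ᶜ of {α,β,δ,ε,ζ}
  {ε}  = ᶜ of {α,β,γ,δ,ζ}
  {α,γ}  = ᶜ of {β,δ,ε,ζ}
  {γ,ε}  = ᶜ of {α,β,δ,ζ}
  — 22 sets.
Pass 4: 10 new —
  {α,ε}  = {ε} ∪ {α}
  {γ,ζ}  = {ζ} ∪ {γ}
  {ε,ζ}  = {ζ} ∪ {ε}
  {α,β,δ}  = {β,δ} ∪ {α}
  {α,ε,ζ}  = {α,ζ} ∪ {ε}
  {β,γ,δ}  = {γ} ∪ {β,δ}
  {γ,ε,ζ}  = {ζ} ∪ {γ,ε}
  {α,β,γ,δ}  = {α,γ} ∪ {β,δ}
  {α,β,δ,ε}  = {β,δ,ε} ∪ {α}
  {β,γ,δ,ζ}  = {β,δ,ζ} ∪ {γ}
  — 32 sets.
Pass 5 adds nothing — fixpoint reached.

Therefore σ(ℰ) = { {}, {α}, {γ}, {ε}, {ζ}, {α,γ}, {α,ε}, {α,ζ}, {β,δ}, {γ,ε}, {γ,ζ}, {ε,ζ}, {α,β,δ}, {α,γ,ε}, {α,γ,ζ}, {α,ε,ζ}, {β,γ,δ}, {β,δ,ε}, {β,δ,ζ}, {γ,ε,ζ}, {α,β,γ,δ}, {α,β,δ,ε}, {α,β,δ,ζ}, {α,γ,ε,ζ}, {β,γ,δ,ε}, {β,γ,δ,ζ}, {β,δ,ε,ζ}, {α,β,γ,δ,ε}, {α,β,γ,δ,ζ}, {α,β,δ,ε,ζ}, {β,γ,δ,ε,ζ}, S } (|σ(ℰ)| = 32).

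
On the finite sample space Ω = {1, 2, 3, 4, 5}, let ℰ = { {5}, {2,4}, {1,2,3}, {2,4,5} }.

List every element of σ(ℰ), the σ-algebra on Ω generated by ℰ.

Answer: σ(ℰ) = { {}, {2}, {4}, {5}, {1,3}, {2,4}, {2,5}, {4,5}, {1,2,3}, {1,3,4}, {1,3,5}, {2,4,5}, {1,2,3,4}, {1,2,3,5}, {1,3,4,5}, Ω }

Trace:
Begin from { {}, {5}, {2,4}, {1,2,3}, {2,4,5}, Ω } (that is, ℰ plus ∅ and Ω).
Round 1: +5 →
  {1,3}  = complement {2,4,5}
  {4,5}  = complement {1,2,3}
  {1,3,5}  = complement {2,4}
  {1,2,3,4}  = complement {5}
  {1,2,3,5}  = {1,2,3} ∪ {5}
  [11 total]
Round 2: 2 new —
  {4}  = complement {1,2,3,5}
  {1,3,4,5}  = {1,3,5} ∪ {4,5}
  [13 total]
Round 3: 2 new —
  {2}  = complement {1,3,4,5}
  {1,3,4}  = {1,3} ∪ {4}
  [15 total]
Round 4 (1 new):
  {2,5}  = complement {1,3,4}
  [16 total]
Round 5: no new sets; the family is a σ-algebra.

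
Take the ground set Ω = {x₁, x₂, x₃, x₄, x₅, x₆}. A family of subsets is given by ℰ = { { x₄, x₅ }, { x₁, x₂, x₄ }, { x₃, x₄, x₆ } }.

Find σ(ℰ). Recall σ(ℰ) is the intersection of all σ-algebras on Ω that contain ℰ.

Take S₀ = ℰ ∪ {∅, Ω} = { {  }, { x₄, x₅ }, { x₁, x₂, x₄ }, { x₃, x₄, x₆ }, Ω }.
Step 1: 6 new —
  { x₁, x₂, x₅ }  = { x₃, x₄, x₆ }ᶜ
  { x₃, x₅, x₆ }  = { x₁, x₂, x₄ }ᶜ
  { x₁, x₂, x₃, x₆ }  = { x₄, x₅ }ᶜ
  { x₁, x₂, x₄, x₅ }  = { x₄, x₅ } ∪ { x₁, x₂, x₄ }
  { x₃, x₄, x₅, x₆ }  = { x₄, x₅ } ∪ { x₃, x₄, x₆ }
  { x₁, x₂, x₃, x₄, x₆ }  = { x₃, x₄, x₆ } ∪ { x₁, x₂, x₄ }
Step 2 (4 new):
  { x₅ }  = { x₁, x₂, x₃, x₄, x₆ }ᶜ
  { x₁, x₂ }  = { x₃, x₄, x₅, x₆ }ᶜ
  { x₃, x₆ }  = { x₁, x₂, x₄, x₅ }ᶜ
  { x₁, x₂, x₃, x₅, x₆ }  = { x₁, x₂, x₃, x₆ } ∪ { x₁, x₂, x₅ }
Step 3: 1 new —
  { x₄ }  = { x₁, x₂, x₃, x₅, x₆ }ᶜ
After Step 4 the family is unchanged; done.

Therefore σ(ℰ) = { {  }, { x₄ }, { x₅ }, { x₁, x₂ }, { x₃, x₆ }, { x₄, x₅ }, { x₁, x₂, x₄ }, { x₁, x₂, x₅ }, { x₃, x₄, x₆ }, { x₃, x₅, x₆ }, { x₁, x₂, x₃, x₆ }, { x₁, x₂, x₄, x₅ }, { x₃, x₄, x₅, x₆ }, { x₁, x₂, x₃, x₄, x₆ }, { x₁, x₂, x₃, x₅, x₆ }, Ω } (|σ(ℰ)| = 16).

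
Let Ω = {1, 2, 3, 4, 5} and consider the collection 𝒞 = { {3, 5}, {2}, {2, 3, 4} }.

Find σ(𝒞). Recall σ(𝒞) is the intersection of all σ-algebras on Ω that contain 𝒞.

Seed the family with 𝒞 together with ∅ and Ω: { {}, {2}, {3, 5}, {2, 3, 4}, Ω }.
Step 1: 5 new —
  {1, 5}  = Ω∖{2, 3, 4}
  {1, 2, 4}  = Ω∖{3, 5}
  {2, 3, 5}  = {3, 5} ∪ {2}
  {1, 3, 4, 5}  = Ω∖{2}
  {2, 3, 4, 5}  = {2, 3, 4} ∪ {3, 5}
  (now 10)
Step 2. New:
  {1}  = Ω∖{2, 3, 4, 5}
  {1, 4}  = Ω∖{2, 3, 5}
  {1, 2, 5}  = {2} ∪ {1, 5}
  {1, 3, 5}  = {1, 5} ∪ {3, 5}
  {1, 2, 3, 4}  = {2, 3, 4} ∪ {1, 2, 4}
  {1, 2, 3, 5}  = {2, 3, 5} ∪ {1, 5}
  {1, 2, 4, 5}  = {1, 2, 4} ∪ {1, 5}
  (now 17)
Step 3 (7 new):
  {3}  = Ω∖{1, 2, 4, 5}
  {4}  = Ω∖{1, 2, 3, 5}
  {5}  = Ω∖{1, 2, 3, 4}
  {1, 2}  = {2} ∪ {1}
  {2, 4}  = Ω∖{1, 3, 5}
  {3, 4}  = Ω∖{1, 2, 5}
  {1, 4, 5}  = {1, 4} ∪ {1, 5}
  (now 24)
Step 4. New:
  {1, 3}  = {3} ∪ {1}
  {2, 3}  = Ω∖{1, 4, 5}
  {2, 5}  = {2} ∪ {5}
  {4, 5}  = {5} ∪ {4}
  {1, 2, 3}  = {1, 2} ∪ {3}
  {1, 3, 4}  = {3, 4} ∪ {1, 4}
  {2, 4, 5}  = {5} ∪ {2, 4}
  {3, 4, 5}  = Ω∖{1, 2}
  (now 32)
Step 5: no new sets; the family is a σ-algebra.

|σ(𝒞)| = 32.  σ(𝒞) = { {}, {1}, {2}, {3}, {4}, {5}, {1, 2}, {1, 3}, {1, 4}, {1, 5}, {2, 3}, {2, 4}, {2, 5}, {3, 4}, {3, 5}, {4, 5}, {1, 2, 3}, {1, 2, 4}, {1, 2, 5}, {1, 3, 4}, {1, 3, 5}, {1, 4, 5}, {2, 3, 4}, {2, 3, 5}, {2, 4, 5}, {3, 4, 5}, {1, 2, 3, 4}, {1, 2, 3, 5}, {1, 2, 4, 5}, {1, 3, 4, 5}, {2, 3, 4, 5}, Ω }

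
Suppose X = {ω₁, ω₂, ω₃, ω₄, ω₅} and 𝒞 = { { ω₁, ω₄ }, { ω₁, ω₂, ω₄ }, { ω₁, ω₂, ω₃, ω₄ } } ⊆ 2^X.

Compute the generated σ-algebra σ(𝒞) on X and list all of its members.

|σ(𝒞)| = 16.  σ(𝒞) = { ∅, { ω₂ }, { ω₃ }, { ω₅ }, { ω₁, ω₄ }, { ω₂, ω₃ }, { ω₂, ω₅ }, { ω₃, ω₅ }, { ω₁, ω₂, ω₄ }, { ω₁, ω₃, ω₄ }, { ω₁, ω₄, ω₅ }, { ω₂, ω₃, ω₅ }, { ω₁, ω₂, ω₃, ω₄ }, { ω₁, ω₂, ω₄, ω₅ }, { ω₁, ω₃, ω₄, ω₅ }, X }

Derivation:
Seed the family with 𝒞 together with ∅ and X: { ∅, { ω₁, ω₄ }, { ω₁, ω₂, ω₄ }, { ω₁, ω₂, ω₃, ω₄ }, X }.
Iteration 1 (3 new):
  { ω₅ }  = X∖{ ω₁, ω₂, ω₃, ω₄ }
  { ω₃, ω₅ }  = X∖{ ω₁, ω₂, ω₄ }
  { ω₂, ω₃, ω₅ }  = X∖{ ω₁, ω₄ }
  (now 8)
Iteration 2: 3 new —
  { ω₁, ω₄, ω₅ }  = { ω₁, ω₄ } ∪ { ω₅ }
  { ω₁, ω₂, ω₄, ω₅ }  = { ω₁, ω₂, ω₄ } ∪ { ω₅ }
  { ω₁, ω₃, ω₄, ω₅ }  = { ω₃, ω₅ } ∪ { ω₁, ω₄ }
  (now 11)
Iteration 3 (3 new):
  { ω₂ }  = X∖{ ω₁, ω₃, ω₄, ω₅ }
  { ω₃ }  = X∖{ ω₁, ω₂, ω₄, ω₅ }
  { ω₂, ω₃ }  = X∖{ ω₁, ω₄, ω₅ }
  (now 14)
Iteration 4: 2 new —
  { ω₂, ω₅ }  = { ω₂ } ∪ { ω₅ }
  { ω₁, ω₃, ω₄ }  = { ω₃ } ∪ { ω₁, ω₄ }
  (now 16)
Iteration 5: already closed under ᶜ and ∪.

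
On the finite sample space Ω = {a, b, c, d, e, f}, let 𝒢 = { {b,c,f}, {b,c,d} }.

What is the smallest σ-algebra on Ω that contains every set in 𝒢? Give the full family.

Initial family (4 sets): { {}, {b,c,d}, {b,c,f}, Ω }.
Step 1: 3 new —
  {a,d,e}  = complement {b,c,f}
  {a,e,f}  = complement {b,c,d}
  {b,c,d,f}  = {b,c,d} ∪ {b,c,f}
  |family| = 7
Step 2 (4 new):
  {a,e}  = complement {b,c,d,f}
  {a,d,e,f}  = {a,d,e} ∪ {a,e,f}
  {a,b,c,d,e}  = {a,d,e} ∪ {b,c,d}
  {a,b,c,e,f}  = {a,e,f} ∪ {b,c,f}
  |family| = 11
Step 3 adds 3:
  {d}  = complement {a,b,c,e,f}
  {f}  = complement {a,b,c,d,e}
  {b,c}  = complement {a,d,e,f}
  |family| = 14
Step 4. New:
  {d,f}  = {d} ∪ {f}
  {a,b,c,e}  = {b,c} ∪ {a,e}
  |family| = 16
Step 5: no new sets; the family is a σ-algebra.

Hence σ(𝒢) has 16 members: { {}, {d}, {f}, {a,e}, {b,c}, {d,f}, {a,d,e}, {a,e,f}, {b,c,d}, {b,c,f}, {a,b,c,e}, {a,d,e,f}, {b,c,d,f}, {a,b,c,d,e}, {a,b,c,e,f}, Ω }.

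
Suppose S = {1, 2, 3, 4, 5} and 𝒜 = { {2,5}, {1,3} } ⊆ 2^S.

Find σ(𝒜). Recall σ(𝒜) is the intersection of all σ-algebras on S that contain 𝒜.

σ(𝒜) = { ∅, {4}, {1,3}, {2,5}, {1,3,4}, {2,4,5}, {1,2,3,5}, S }

Working:
Begin from { ∅, {1,3}, {2,5}, S } (that is, 𝒜 plus ∅ and S).
Iteration 1: +3 →
  {1,3,4}  = complement {2,5}
  {2,4,5}  = complement {1,3}
  {1,2,3,5}  = {2,5} ∪ {1,3}
  |family| = 7
Iteration 2: 1 new —
  {4}  = complement {1,2,3,5}
  |family| = 8
Iteration 3: already closed under ᶜ and ∪.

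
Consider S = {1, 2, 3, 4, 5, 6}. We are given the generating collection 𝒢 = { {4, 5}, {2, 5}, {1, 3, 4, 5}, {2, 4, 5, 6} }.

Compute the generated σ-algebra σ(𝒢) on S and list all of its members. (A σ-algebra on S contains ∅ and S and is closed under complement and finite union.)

σ(𝒢) = { {}, {2}, {4}, {5}, {6}, {1, 3}, {2, 4}, {2, 5}, {2, 6}, {4, 5}, {4, 6}, {5, 6}, {1, 2, 3}, {1, 3, 4}, {1, 3, 5}, {1, 3, 6}, {2, 4, 5}, {2, 4, 6}, {2, 5, 6}, {4, 5, 6}, {1, 2, 3, 4}, {1, 2, 3, 5}, {1, 2, 3, 6}, {1, 3, 4, 5}, {1, 3, 4, 6}, {1, 3, 5, 6}, {2, 4, 5, 6}, {1, 2, 3, 4, 5}, {1, 2, 3, 4, 6}, {1, 2, 3, 5, 6}, {1, 3, 4, 5, 6}, S }

Check:
Begin from { {}, {2, 5}, {4, 5}, {1, 3, 4, 5}, {2, 4, 5, 6}, S } (that is, 𝒢 plus ∅ and S).
Round 1. New:
  {1, 3}  = complement {2, 4, 5, 6}
  {2, 6}  = complement {1, 3, 4, 5}
  {2, 4, 5}  = {4, 5} ∪ {2, 5}
  {1, 2, 3, 6}  = complement {4, 5}
  {1, 3, 4, 6}  = complement {2, 5}
  {1, 2, 3, 4, 5}  = {2, 5} ∪ {1, 3, 4, 5}
  — 12 sets.
Round 2. New:
  {6}  = complement {1, 2, 3, 4, 5}
  {1, 3, 6}  = complement {2, 4, 5}
  {2, 5, 6}  = {2, 5} ∪ {2, 6}
  {1, 2, 3, 5}  = {2, 5} ∪ {1, 3}
  {1, 2, 3, 4, 6}  = {2, 6} ∪ {1, 3, 4, 6}
  {1, 2, 3, 5, 6}  = {2, 5} ∪ {1, 2, 3, 6}
  {1, 3, 4, 5, 6}  = {4, 5} ∪ {1, 3, 4, 6}
  — 19 sets.
Round 3: 6 new —
  {2}  = complement {1, 3, 4, 5, 6}
  {4}  = complement {1, 2, 3, 5, 6}
  {5}  = complement {1, 2, 3, 4, 6}
  {4, 6}  = complement {1, 2, 3, 5}
  {1, 3, 4}  = complement {2, 5, 6}
  {4, 5, 6}  = {4, 5} ∪ {6}
  — 25 sets.
Round 4: 7 new —
  {2, 4}  = {2} ∪ {4}
  {5, 6}  = {6} ∪ {5}
  {1, 2, 3}  = complement {4, 5, 6}
  {1, 3, 5}  = {5} ∪ {1, 3}
  {2, 4, 6}  = {2} ∪ {4, 6}
  {1, 2, 3, 4}  = {2} ∪ {1, 3, 4}
  {1, 3, 5, 6}  = {1, 3, 6} ∪ {5}
  — 32 sets.
After Round 5 the family is unchanged; done.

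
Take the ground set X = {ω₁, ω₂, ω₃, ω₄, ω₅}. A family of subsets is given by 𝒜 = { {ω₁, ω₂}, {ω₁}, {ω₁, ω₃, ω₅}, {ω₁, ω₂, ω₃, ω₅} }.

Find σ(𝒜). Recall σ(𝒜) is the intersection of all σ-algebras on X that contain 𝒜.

Seed the family with 𝒜 together with ∅ and X: { {}, {ω₁}, {ω₁, ω₂}, {ω₁, ω₃, ω₅}, {ω₁, ω₂, ω₃, ω₅}, X }.
Step 1 adds 4:
  {ω₄}  = ᶜ of {ω₁, ω₂, ω₃, ω₅}
  {ω₂, ω₄}  = ᶜ of {ω₁, ω₃, ω₅}
  {ω₃, ω₄, ω₅}  = ᶜ of {ω₁, ω₂}
  {ω₂, ω₃, ω₄, ω₅}  = ᶜ of {ω₁}
  [10 total]
Step 2 adds 3:
  {ω₁, ω₄}  = {ω₄} ∪ {ω₁}
  {ω₁, ω₂, ω₄}  = {ω₁, ω₂} ∪ {ω₄}
  {ω₁, ω₃, ω₄, ω₅}  = {ω₃, ω₄, ω₅} ∪ {ω₁, ω₃, ω₅}
  [13 total]
Step 3 (3 new):
  {ω₂}  = ᶜ of {ω₁, ω₃, ω₄, ω₅}
  {ω₃, ω₅}  = ᶜ of {ω₁, ω₂, ω₄}
  {ω₂, ω₃, ω₅}  = ᶜ of {ω₁, ω₄}
  [16 total]
After Step 4 the family is unchanged; done.

σ(𝒜) = { {}, {ω₁}, {ω₂}, {ω₄}, {ω₁, ω₂}, {ω₁, ω₄}, {ω₂, ω₄}, {ω₃, ω₅}, {ω₁, ω₂, ω₄}, {ω₁, ω₃, ω₅}, {ω₂, ω₃, ω₅}, {ω₃, ω₄, ω₅}, {ω₁, ω₂, ω₃, ω₅}, {ω₁, ω₃, ω₄, ω₅}, {ω₂, ω₃, ω₄, ω₅}, X }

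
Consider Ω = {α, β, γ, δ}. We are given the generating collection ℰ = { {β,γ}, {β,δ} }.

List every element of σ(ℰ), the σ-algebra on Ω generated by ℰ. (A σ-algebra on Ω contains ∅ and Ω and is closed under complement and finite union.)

Take S₀ = ℰ ∪ {∅, Ω} = { ∅, {β,γ}, {β,δ}, Ω }.
Iteration 1: +3 →
  {α,γ}  = complement {β,δ}
  {α,δ}  = complement {β,γ}
  {β,γ,δ}  = {β,δ} ∪ {β,γ}
  — 7 sets.
Iteration 2. New:
  {α}  = complement {β,γ,δ}
  {α,β,γ}  = {β,γ} ∪ {α,γ}
  {α,β,δ}  = {α,δ} ∪ {β,δ}
  {α,γ,δ}  = {α,δ} ∪ {α,γ}
  — 11 sets.
Iteration 3 adds 3:
  {β}  = complement {α,γ,δ}
  {γ}  = complement {α,β,δ}
  {δ}  = complement {α,β,γ}
  — 14 sets.
Iteration 4: 2 new —
  {α,β}  = {β} ∪ {α}
  {γ,δ}  = {γ} ∪ {δ}
  — 16 sets.
Iteration 5: no new sets; the family is a σ-algebra.

Hence σ(ℰ) has 16 members: { ∅, {α}, {β}, {γ}, {δ}, {α,β}, {α,γ}, {α,δ}, {β,γ}, {β,δ}, {γ,δ}, {α,β,γ}, {α,β,δ}, {α,γ,δ}, {β,γ,δ}, Ω }.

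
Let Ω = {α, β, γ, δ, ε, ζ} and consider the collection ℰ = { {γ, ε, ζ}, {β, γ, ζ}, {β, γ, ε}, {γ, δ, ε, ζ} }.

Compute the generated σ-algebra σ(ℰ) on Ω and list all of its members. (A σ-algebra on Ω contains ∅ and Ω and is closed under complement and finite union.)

Take S₀ = ℰ ∪ {∅, Ω} = { ∅, {β, γ, ε}, {β, γ, ζ}, {γ, ε, ζ}, {γ, δ, ε, ζ}, Ω }.
Round 1: 6 new —
  {α, β}  = complement {γ, δ, ε, ζ}
  {α, β, δ}  = complement {γ, ε, ζ}
  {α, δ, ε}  = complement {β, γ, ζ}
  {α, δ, ζ}  = complement {β, γ, ε}
  {β, γ, ε, ζ}  = {β, γ, ε} ∪ {γ, ε, ζ}
  {β, γ, δ, ε, ζ}  = {β, γ, ε} ∪ {γ, δ, ε, ζ}
Round 2: +11 →
  {α}  = complement {β, γ, δ, ε, ζ}
  {α, δ}  = complement {β, γ, ε, ζ}
  {α, β, γ, ε}  = {α, β} ∪ {β, γ, ε}
  {α, β, γ, ζ}  = {α, β} ∪ {β, γ, ζ}
  {α, β, δ, ε}  = {α, δ, ε} ∪ {α, β}
  {α, β, δ, ζ}  = {α, β} ∪ {α, δ, ζ}
  {α, δ, ε, ζ}  = {α, δ, ε} ∪ {α, δ, ζ}
  {α, β, γ, δ, ε}  = {α, δ, ε} ∪ {β, γ, ε}
  {α, β, γ, δ, ζ}  = {β, γ, ζ} ∪ {α, δ, ζ}
  {α, β, γ, ε, ζ}  = {α, β} ∪ {γ, ε, ζ}
  {α, γ, δ, ε, ζ}  = {α, δ, ε} ∪ {γ, δ, ε, ζ}
Round 3. New:
  {β}  = complement {α, γ, δ, ε, ζ}
  {δ}  = complement {α, β, γ, ε, ζ}
  {ε}  = complement {α, β, γ, δ, ζ}
  {ζ}  = complement {α, β, γ, δ, ε}
  {β, γ}  = complement {α, δ, ε, ζ}
  {γ, ε}  = complement {α, β, δ, ζ}
  {γ, ζ}  = complement {α, β, δ, ε}
  {δ, ε}  = complement {α, β, γ, ζ}
  {δ, ζ}  = complement {α, β, γ, ε}
  {α, γ, ε, ζ}  = {γ, ε, ζ} ∪ {α}
  {α, β, δ, ε, ζ}  = {α, δ, ε, ζ} ∪ {α, β, δ, ζ}
Round 4: 23 new —
  {γ}  = complement {α, β, δ, ε, ζ}
  {α, ε}  = {α} ∪ {ε}
  {α, ζ}  = {α} ∪ {ζ}
  {β, δ}  = complement {α, γ, ε, ζ}
  {β, ε}  = {β} ∪ {ε}
  {β, ζ}  = {β} ∪ {ζ}
  {ε, ζ}  = {ζ} ∪ {ε}
  {α, β, γ}  = {α, β} ∪ {β, γ}
  {α, β, ε}  = {α, β} ∪ {ε}
  {α, β, ζ}  = {α, β} ∪ {ζ}
  {α, γ, ε}  = {α} ∪ {γ, ε}
  {α, γ, ζ}  = {α} ∪ {γ, ζ}
  {β, γ, δ}  = {β, γ} ∪ {δ}
  {β, δ, ε}  = {β} ∪ {δ, ε}
  {β, δ, ζ}  = {β} ∪ {δ, ζ}
  {γ, δ, ε}  = {δ, ε} ∪ {γ, ε}
  {γ, δ, ζ}  = {γ, ζ} ∪ {δ}
  {δ, ε, ζ}  = {ζ} ∪ {δ, ε}
  {α, β, γ, δ}  = {α, β, δ} ∪ {β, γ}
  {α, γ, δ, ε}  = {α, δ, ε} ∪ {γ, ε}
  {α, γ, δ, ζ}  = {α, δ, ζ} ∪ {γ, ζ}
  {β, γ, δ, ε}  = {δ, ε} ∪ {β, γ, ε}
  {β, γ, δ, ζ}  = {β, γ, ζ} ∪ {δ}
Round 5: 7 new —
  {α, γ}  = {γ} ∪ {α}
  {γ, δ}  = {γ} ∪ {δ}
  {α, γ, δ}  = {α, δ} ∪ {γ}
  {α, ε, ζ}  = complement {β, γ, δ}
  {β, ε, ζ}  = {β, ε} ∪ {ε, ζ}
  {α, β, ε, ζ}  = {β, ε} ∪ {α, ζ}
  {β, δ, ε, ζ}  = {β, δ, ζ} ∪ {β, ε}
Round 6: no new sets; the family is a σ-algebra.

σ(ℰ) = { ∅, {α}, {β}, {γ}, {δ}, {ε}, {ζ}, {α, β}, {α, γ}, {α, δ}, {α, ε}, {α, ζ}, {β, γ}, {β, δ}, {β, ε}, {β, ζ}, {γ, δ}, {γ, ε}, {γ, ζ}, {δ, ε}, {δ, ζ}, {ε, ζ}, {α, β, γ}, {α, β, δ}, {α, β, ε}, {α, β, ζ}, {α, γ, δ}, {α, γ, ε}, {α, γ, ζ}, {α, δ, ε}, {α, δ, ζ}, {α, ε, ζ}, {β, γ, δ}, {β, γ, ε}, {β, γ, ζ}, {β, δ, ε}, {β, δ, ζ}, {β, ε, ζ}, {γ, δ, ε}, {γ, δ, ζ}, {γ, ε, ζ}, {δ, ε, ζ}, {α, β, γ, δ}, {α, β, γ, ε}, {α, β, γ, ζ}, {α, β, δ, ε}, {α, β, δ, ζ}, {α, β, ε, ζ}, {α, γ, δ, ε}, {α, γ, δ, ζ}, {α, γ, ε, ζ}, {α, δ, ε, ζ}, {β, γ, δ, ε}, {β, γ, δ, ζ}, {β, γ, ε, ζ}, {β, δ, ε, ζ}, {γ, δ, ε, ζ}, {α, β, γ, δ, ε}, {α, β, γ, δ, ζ}, {α, β, γ, ε, ζ}, {α, β, δ, ε, ζ}, {α, γ, δ, ε, ζ}, {β, γ, δ, ε, ζ}, Ω }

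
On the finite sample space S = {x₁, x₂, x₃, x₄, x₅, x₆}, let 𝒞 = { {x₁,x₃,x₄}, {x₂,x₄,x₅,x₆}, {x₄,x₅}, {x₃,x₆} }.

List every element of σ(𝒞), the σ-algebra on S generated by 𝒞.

Begin from { {}, {x₃,x₆}, {x₄,x₅}, {x₁,x₃,x₄}, {x₂,x₄,x₅,x₆}, S } (that is, 𝒞 plus ∅ and S).
Pass 1. New:
  {x₁,x₃}  = complement {x₂,x₄,x₅,x₆}
  {x₂,x₅,x₆}  = complement {x₁,x₃,x₄}
  {x₁,x₂,x₃,x₆}  = complement {x₄,x₅}
  {x₁,x₂,x₄,x₅}  = complement {x₃,x₆}
  {x₁,x₃,x₄,x₅}  = {x₄,x₅} ∪ {x₁,x₃,x₄}
  {x₁,x₃,x₄,x₆}  = {x₁,x₃,x₄} ∪ {x₃,x₆}
  {x₃,x₄,x₅,x₆}  = {x₄,x₅} ∪ {x₃,x₆}
  {x₂,x₃,x₄,x₅,x₆}  = {x₂,x₄,x₅,x₆} ∪ {x₃,x₆}
  [14 total]
Pass 2: 11 new —
  {x₁}  = complement {x₂,x₃,x₄,x₅,x₆}
  {x₁,x₂}  = complement {x₃,x₄,x₅,x₆}
  {x₂,x₅}  = complement {x₁,x₃,x₄,x₆}
  {x₂,x₆}  = complement {x₁,x₃,x₄,x₅}
  {x₁,x₃,x₆}  = {x₁,x₃} ∪ {x₃,x₆}
  {x₂,x₃,x₅,x₆}  = {x₂,x₅,x₆} ∪ {x₃,x₆}
  {x₁,x₂,x₃,x₄,x₅}  = {x₁,x₂,x₄,x₅} ∪ {x₁,x₃,x₄}
  {x₁,x₂,x₃,x₄,x₆}  = {x₁,x₂,x₃,x₆} ∪ {x₁,x₃,x₄}
  {x₁,x₂,x₃,x₅,x₆}  = {x₂,x₅,x₆} ∪ {x₁,x₂,x₃,x₆}
  {x₁,x₂,x₄,x₅,x₆}  = {x₂,x₅,x₆} ∪ {x₁,x₂,x₄,x₅}
  {x₁,x₃,x₄,x₅,x₆}  = {x₃,x₄,x₅,x₆} ∪ {x₁,x₃,x₄}
  [25 total]
Pass 3 adds 15:
  {x₂}  = complement {x₁,x₃,x₄,x₅,x₆}
  {x₃}  = complement {x₁,x₂,x₄,x₅,x₆}
  {x₄}  = complement {x₁,x₂,x₃,x₅,x₆}
  {x₅}  = complement {x₁,x₂,x₃,x₄,x₆}
  {x₆}  = complement {x₁,x₂,x₃,x₄,x₅}
  {x₁,x₄}  = complement {x₂,x₃,x₅,x₆}
  {x₁,x₂,x₃}  = {x₁,x₃} ∪ {x₁,x₂}
  {x₁,x₂,x₅}  = {x₂,x₅} ∪ {x₁,x₂}
  {x₁,x₂,x₆}  = {x₁,x₂} ∪ {x₂,x₆}
  {x₁,x₄,x₅}  = {x₄,x₅} ∪ {x₁}
  {x₂,x₃,x₆}  = {x₂,x₆} ∪ {x₃,x₆}
  {x₂,x₄,x₅}  = complement {x₁,x₃,x₆}
  {x₁,x₂,x₃,x₄}  = {x₁,x₃,x₄} ∪ {x₁,x₂}
  {x₁,x₂,x₃,x₅}  = {x₂,x₅} ∪ {x₁,x₃}
  {x₁,x₂,x₅,x₆}  = {x₁,x₂} ∪ {x₂,x₅,x₆}
  [40 total]
Pass 4 (22 new):
  {x₁,x₅}  = {x₁} ∪ {x₅}
  {x₁,x₆}  = {x₁} ∪ {x₆}
  {x₂,x₃}  = {x₂} ∪ {x₃}
  {x₂,x₄}  = {x₂} ∪ {x₄}
  {x₃,x₄}  = complement {x₁,x₂,x₅,x₆}
  {x₃,x₅}  = {x₃} ∪ {x₅}
  {x₄,x₆}  = complement {x₁,x₂,x₃,x₅}
  {x₅,x₆}  = complement {x₁,x₂,x₃,x₄}
  {x₁,x₂,x₄}  = {x₂} ∪ {x₁,x₄}
  {x₁,x₃,x₅}  = {x₁,x₃} ∪ {x₅}
  {x₁,x₄,x₆}  = {x₁,x₄} ∪ {x₆}
  {x₂,x₃,x₅}  = {x₃} ∪ {x₂,x₅}
  {x₂,x₄,x₆}  = {x₂,x₆} ∪ {x₄}
  {x₃,x₄,x₅}  = complement {x₁,x₂,x₆}
  {x₃,x₄,x₆}  = complement {x₁,x₂,x₅}
  {x₃,x₅,x₆}  = {x₃,x₆} ∪ {x₅}
  {x₄,x₅,x₆}  = complement {x₁,x₂,x₃}
  {x₁,x₂,x₄,x₆}  = {x₂,x₆} ∪ {x₁,x₄}
  {x₁,x₃,x₅,x₆}  = {x₁,x₃,x₆} ∪ {x₅}
  {x₁,x₄,x₅,x₆}  = {x₁,x₄,x₅} ∪ {x₆}
  {x₂,x₃,x₄,x₅}  = {x₂,x₄,x₅} ∪ {x₃}
  {x₂,x₃,x₄,x₆}  = {x₂,x₃,x₆} ∪ {x₄}
  [62 total]
Pass 5: +2 →
  {x₁,x₅,x₆}  = {x₅,x₆} ∪ {x₁,x₆}
  {x₂,x₃,x₄}  = {x₃,x₄} ∪ {x₂}
  [64 total]
Pass 6: closed — nothing new.

Hence σ(𝒞) has 64 members: { {}, {x₁}, {x₂}, {x₃}, {x₄}, {x₅}, {x₆}, {x₁,x₂}, {x₁,x₃}, {x₁,x₄}, {x₁,x₅}, {x₁,x₆}, {x₂,x₃}, {x₂,x₄}, {x₂,x₅}, {x₂,x₆}, {x₃,x₄}, {x₃,x₅}, {x₃,x₆}, {x₄,x₅}, {x₄,x₆}, {x₅,x₆}, {x₁,x₂,x₃}, {x₁,x₂,x₄}, {x₁,x₂,x₅}, {x₁,x₂,x₆}, {x₁,x₃,x₄}, {x₁,x₃,x₅}, {x₁,x₃,x₆}, {x₁,x₄,x₅}, {x₁,x₄,x₆}, {x₁,x₅,x₆}, {x₂,x₃,x₄}, {x₂,x₃,x₅}, {x₂,x₃,x₆}, {x₂,x₄,x₅}, {x₂,x₄,x₆}, {x₂,x₅,x₆}, {x₃,x₄,x₅}, {x₃,x₄,x₆}, {x₃,x₅,x₆}, {x₄,x₅,x₆}, {x₁,x₂,x₃,x₄}, {x₁,x₂,x₃,x₅}, {x₁,x₂,x₃,x₆}, {x₁,x₂,x₄,x₅}, {x₁,x₂,x₄,x₆}, {x₁,x₂,x₅,x₆}, {x₁,x₃,x₄,x₅}, {x₁,x₃,x₄,x₆}, {x₁,x₃,x₅,x₆}, {x₁,x₄,x₅,x₆}, {x₂,x₃,x₄,x₅}, {x₂,x₃,x₄,x₆}, {x₂,x₃,x₅,x₆}, {x₂,x₄,x₅,x₆}, {x₃,x₄,x₅,x₆}, {x₁,x₂,x₃,x₄,x₅}, {x₁,x₂,x₃,x₄,x₆}, {x₁,x₂,x₃,x₅,x₆}, {x₁,x₂,x₄,x₅,x₆}, {x₁,x₃,x₄,x₅,x₆}, {x₂,x₃,x₄,x₅,x₆}, S }.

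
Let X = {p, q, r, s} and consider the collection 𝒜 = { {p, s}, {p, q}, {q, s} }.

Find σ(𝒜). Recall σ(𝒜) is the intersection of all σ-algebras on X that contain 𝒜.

|σ(𝒜)| = 16.  σ(𝒜) = { {}, {p}, {q}, {r}, {s}, {p, q}, {p, r}, {p, s}, {q, r}, {q, s}, {r, s}, {p, q, r}, {p, q, s}, {p, r, s}, {q, r, s}, X }

Derivation:
Initial family (5 sets): { {}, {p, q}, {p, s}, {q, s}, X }.
Round 1: +4 →
  {p, r}  = X∖{q, s}
  {q, r}  = X∖{p, s}
  {r, s}  = X∖{p, q}
  {p, q, s}  = {p, s} ∪ {p, q}
Round 2 (4 new):
  {r}  = X∖{p, q, s}
  {p, q, r}  = {p, q} ∪ {q, r}
  {p, r, s}  = {r, s} ∪ {p, s}
  {q, r, s}  = {r, s} ∪ {q, r}
Round 3 (3 new):
  {p}  = X∖{q, r, s}
  {q}  = X∖{p, r, s}
  {s}  = X∖{p, q, r}
After Round 4 the family is unchanged; done.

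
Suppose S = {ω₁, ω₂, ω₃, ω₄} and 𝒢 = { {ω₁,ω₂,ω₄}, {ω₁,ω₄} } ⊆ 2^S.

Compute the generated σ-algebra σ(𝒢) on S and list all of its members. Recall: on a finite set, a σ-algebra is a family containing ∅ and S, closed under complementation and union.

σ(𝒢) = { ∅, {ω₂}, {ω₃}, {ω₁,ω₄}, {ω₂,ω₃}, {ω₁,ω₂,ω₄}, {ω₁,ω₃,ω₄}, S }

Check:
Start: 𝒢 ∪ {∅, S} = { ∅, {ω₁,ω₄}, {ω₁,ω₂,ω₄}, S }.
Step 1 (2 new):
  {ω₃}  = {ω₁,ω₂,ω₄}ᶜ
  {ω₂,ω₃}  = {ω₁,ω₄}ᶜ
Step 2 adds 1:
  {ω₁,ω₃,ω₄}  = {ω₃} ∪ {ω₁,ω₄}
Step 3: +1 →
  {ω₂}  = {ω₁,ω₃,ω₄}ᶜ
Step 4: no new sets; the family is a σ-algebra.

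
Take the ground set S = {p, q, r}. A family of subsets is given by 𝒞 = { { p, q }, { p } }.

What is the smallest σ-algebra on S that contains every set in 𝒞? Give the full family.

σ(𝒞) = { ∅, { p }, { q }, { r }, { p, q }, { p, r }, { q, r }, S }

Working:
Start: 𝒞 ∪ {∅, S} = { ∅, { p }, { p, q }, S }.
Pass 1: 2 new —
  { r }  = ᶜ of { p, q }
  { q, r }  = ᶜ of { p }
  [6 total]
Pass 2: +1 →
  { p, r }  = { r } ∪ { p }
  [7 total]
Pass 3. New:
  { q }  = ᶜ of { p, r }
  [8 total]
After Pass 4 the family is unchanged; done.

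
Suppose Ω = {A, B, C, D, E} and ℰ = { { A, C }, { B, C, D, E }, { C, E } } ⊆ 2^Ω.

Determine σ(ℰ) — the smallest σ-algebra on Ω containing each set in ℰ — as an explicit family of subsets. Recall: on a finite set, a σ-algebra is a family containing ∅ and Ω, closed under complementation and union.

σ(ℰ) (16 sets): { {  }, { A }, { C }, { E }, { A, C }, { A, E }, { B, D }, { C, E }, { A, B, D }, { A, C, E }, { B, C, D }, { B, D, E }, { A, B, C, D }, { A, B, D, E }, { B, C, D, E }, Ω }

Check:
Initial family (5 sets): { {  }, { A, C }, { C, E }, { B, C, D, E }, Ω }.
Step 1 adds 4:
  { A }  = complement { B, C, D, E }
  { A, B, D }  = complement { C, E }
  { A, C, E }  = { A, C } ∪ { C, E }
  { B, D, E }  = complement { A, C }
Step 2: +3 →
  { B, D }  = complement { A, C, E }
  { A, B, C, D }  = { A, B, D } ∪ { A, C }
  { A, B, D, E }  = { A, B, D } ∪ { B, D, E }
Step 3: +2 →
  { C }  = complement { A, B, D, E }
  { E }  = complement { A, B, C, D }
Step 4. New:
  { A, E }  = { E } ∪ { A }
  { B, C, D }  = { C } ∪ { B, D }
After Step 5 the family is unchanged; done.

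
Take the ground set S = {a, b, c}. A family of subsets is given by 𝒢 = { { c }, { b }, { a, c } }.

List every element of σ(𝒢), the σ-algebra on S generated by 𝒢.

|σ(𝒢)| = 8.  σ(𝒢) = { {  }, { a }, { b }, { c }, { a, b }, { a, c }, { b, c }, S }

Derivation:
Seed the family with 𝒢 together with ∅ and S: { {  }, { b }, { c }, { a, c }, S }.
Iteration 1: +2 →
  { a, b }  = { c }ᶜ
  { b, c }  = { c } ∪ { b }
  — 7 sets.
Iteration 2: +1 →
  { a }  = { b, c }ᶜ
  — 8 sets.
After Iteration 3 the family is unchanged; done.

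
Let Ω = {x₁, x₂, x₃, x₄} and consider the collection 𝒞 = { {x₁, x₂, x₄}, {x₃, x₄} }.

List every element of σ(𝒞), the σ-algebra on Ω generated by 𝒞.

Initial family (4 sets): { ∅, {x₃, x₄}, {x₁, x₂, x₄}, Ω }.
Pass 1 adds 2:
  {x₃}  = ᶜ of {x₁, x₂, x₄}
  {x₁, x₂}  = ᶜ of {x₃, x₄}
Pass 2: +1 →
  {x₁, x₂, x₃}  = {x₃} ∪ {x₁, x₂}
Pass 3: 1 new —
  {x₄}  = ᶜ of {x₁, x₂, x₃}
Pass 4: already closed under ᶜ and ∪.

σ(𝒞) = { ∅, {x₃}, {x₄}, {x₁, x₂}, {x₃, x₄}, {x₁, x₂, x₃}, {x₁, x₂, x₄}, Ω }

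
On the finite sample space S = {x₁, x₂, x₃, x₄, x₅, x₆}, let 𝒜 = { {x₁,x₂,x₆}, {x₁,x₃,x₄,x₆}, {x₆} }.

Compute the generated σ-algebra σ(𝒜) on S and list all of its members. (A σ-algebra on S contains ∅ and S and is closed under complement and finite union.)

Start: 𝒜 ∪ {∅, S} = { {}, {x₆}, {x₁,x₂,x₆}, {x₁,x₃,x₄,x₆}, S }.
Step 1. New:
  {x₂,x₅}  = complement {x₁,x₃,x₄,x₆}
  {x₃,x₄,x₅}  = complement {x₁,x₂,x₆}
  {x₁,x₂,x₃,x₄,x₅}  = complement {x₆}
  {x₁,x₂,x₃,x₄,x₆}  = {x₁,x₃,x₄,x₆} ∪ {x₁,x₂,x₆}
Step 2: +6 →
  {x₅}  = complement {x₁,x₂,x₃,x₄,x₆}
  {x₂,x₅,x₆}  = {x₂,x₅} ∪ {x₆}
  {x₁,x₂,x₅,x₆}  = {x₂,x₅} ∪ {x₁,x₂,x₆}
  {x₂,x₃,x₄,x₅}  = {x₂,x₅} ∪ {x₃,x₄,x₅}
  {x₃,x₄,x₅,x₆}  = {x₃,x₄,x₅} ∪ {x₆}
  {x₁,x₃,x₄,x₅,x₆}  = {x₃,x₄,x₅} ∪ {x₁,x₃,x₄,x₆}
Step 3 (7 new):
  {x₂}  = complement {x₁,x₃,x₄,x₅,x₆}
  {x₁,x₂}  = complement {x₃,x₄,x₅,x₆}
  {x₁,x₆}  = complement {x₂,x₃,x₄,x₅}
  {x₃,x₄}  = complement {x₁,x₂,x₅,x₆}
  {x₅,x₆}  = {x₆} ∪ {x₅}
  {x₁,x₃,x₄}  = complement {x₂,x₅,x₆}
  {x₂,x₃,x₄,x₅,x₆}  = {x₂,x₅} ∪ {x₃,x₄,x₅,x₆}
Step 4 (8 new):
  {x₁}  = complement {x₂,x₃,x₄,x₅,x₆}
  {x₂,x₆}  = {x₂} ∪ {x₆}
  {x₁,x₂,x₅}  = {x₂,x₅} ∪ {x₁,x₂}
  {x₁,x₅,x₆}  = {x₅,x₆} ∪ {x₁,x₆}
  {x₂,x₃,x₄}  = {x₃,x₄} ∪ {x₂}
  {x₃,x₄,x₆}  = {x₃,x₄} ∪ {x₆}
  {x₁,x₂,x₃,x₄}  = complement {x₅,x₆}
  {x₁,x₃,x₄,x₅}  = {x₃,x₄,x₅} ∪ {x₁,x₃,x₄}
Step 5 adds 2:
  {x₁,x₅}  = {x₅} ∪ {x₁}
  {x₂,x₃,x₄,x₆}  = {x₃,x₄} ∪ {x₂,x₆}
Step 6 adds nothing — fixpoint reached.

Hence σ(𝒜) has 32 members: { {}, {x₁}, {x₂}, {x₅}, {x₆}, {x₁,x₂}, {x₁,x₅}, {x₁,x₆}, {x₂,x₅}, {x₂,x₆}, {x₃,x₄}, {x₅,x₆}, {x₁,x₂,x₅}, {x₁,x₂,x₆}, {x₁,x₃,x₄}, {x₁,x₅,x₆}, {x₂,x₃,x₄}, {x₂,x₅,x₆}, {x₃,x₄,x₅}, {x₃,x₄,x₆}, {x₁,x₂,x₃,x₄}, {x₁,x₂,x₅,x₆}, {x₁,x₃,x₄,x₅}, {x₁,x₃,x₄,x₆}, {x₂,x₃,x₄,x₅}, {x₂,x₃,x₄,x₆}, {x₃,x₄,x₅,x₆}, {x₁,x₂,x₃,x₄,x₅}, {x₁,x₂,x₃,x₄,x₆}, {x₁,x₃,x₄,x₅,x₆}, {x₂,x₃,x₄,x₅,x₆}, S }.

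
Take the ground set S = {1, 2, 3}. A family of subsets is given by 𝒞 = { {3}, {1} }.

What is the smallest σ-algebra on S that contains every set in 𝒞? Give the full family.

σ(𝒞) (8 sets): { ∅, {1}, {2}, {3}, {1,2}, {1,3}, {2,3}, S }

Check:
Seed the family with 𝒞 together with ∅ and S: { ∅, {1}, {3}, S }.
Round 1. New:
  {1,2}  = S∖{3}
  {1,3}  = {3} ∪ {1}
  {2,3}  = S∖{1}
  — 7 sets.
Round 2 (1 new):
  {2}  = S∖{1,3}
  — 8 sets.
Round 3: no new sets; the family is a σ-algebra.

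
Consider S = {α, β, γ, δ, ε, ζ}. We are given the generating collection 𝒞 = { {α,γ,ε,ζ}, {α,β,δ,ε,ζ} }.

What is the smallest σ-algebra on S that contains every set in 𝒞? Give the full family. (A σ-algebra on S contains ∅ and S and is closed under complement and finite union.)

Take S₀ = 𝒞 ∪ {∅, S} = { ∅, {α,γ,ε,ζ}, {α,β,δ,ε,ζ}, S }.
Step 1 adds 2:
  {γ}  = S∖{α,β,δ,ε,ζ}
  {β,δ}  = S∖{α,γ,ε,ζ}
  |family| = 6
Step 2: 1 new —
  {β,γ,δ}  = {γ} ∪ {β,δ}
  |family| = 7
Step 3. New:
  {α,ε,ζ}  = S∖{β,γ,δ}
  |family| = 8
Step 4: closed — nothing new.

|σ(𝒞)| = 8.  σ(𝒞) = { ∅, {γ}, {β,δ}, {α,ε,ζ}, {β,γ,δ}, {α,γ,ε,ζ}, {α,β,δ,ε,ζ}, S }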